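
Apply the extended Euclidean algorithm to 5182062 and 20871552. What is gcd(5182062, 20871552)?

Repeated division:
20871552 = 4*5182062 + 143304
5182062 = 36*143304 + 23118
143304 = 6*23118 + 4596
23118 = 5*4596 + 138
4596 = 33*138 + 42
138 = 3*42 + 12
42 = 3*12 + 6
12 = 2*6 + 0
gcd(5182062, 20871552) = 6.
Express as a combination:
6 = 42 − 3·12
6 = −3·138 + 10·42
6 = 10·4596 − 333·138
6 = −333·23118 + 1675·4596
6 = 1675·143304 − 10383·23118
6 = −10383·5182062 + 375463·143304
6 = 375463·20871552 − 1512235·5182062
So 6 = (375463)·20871552 + (-1512235)·5182062.

6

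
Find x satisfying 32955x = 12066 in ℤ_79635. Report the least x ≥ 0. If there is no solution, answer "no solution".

no solution

gcd(32955, 79635):
79635 = 2×32955 + 13725
32955 = 2×13725 + 5505
13725 = 2×5505 + 2715
5505 = 2×2715 + 75
2715 = 36×75 + 15
75 = 5×15 + 0
gcd = 15, but 15 ∤ 12066, so the congruence has no solution.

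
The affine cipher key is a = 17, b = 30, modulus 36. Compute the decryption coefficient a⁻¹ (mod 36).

Extended Euclidean algorithm:
36 = 2×17 + 2
17 = 8×2 + 1
2 = 2×1 + 0
The gcd is 1. Working backward:
1 = 17 − 8·2
1 = −8·36 + 17·17
So 17·17 ≡ 1 (mod 36).

17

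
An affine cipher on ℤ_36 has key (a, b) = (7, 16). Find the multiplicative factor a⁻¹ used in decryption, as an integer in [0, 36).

31

Apply the Euclidean algorithm to 36 and 7:
36 = 5×7 + 1
7 = 7×1 + 0
The gcd is 1. Working backward:
1 = 36 − 5·7
So 7·(-5) ≡ 1 (mod 36), and -5 ≡ 31 (mod 36).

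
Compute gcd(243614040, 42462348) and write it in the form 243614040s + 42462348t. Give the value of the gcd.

Repeated division:
243614040 = 5×42462348 + 31302300
42462348 = 1×31302300 + 11160048
31302300 = 2×11160048 + 8982204
11160048 = 1×8982204 + 2177844
8982204 = 4×2177844 + 270828
2177844 = 8×270828 + 11220
270828 = 24×11220 + 1548
11220 = 7×1548 + 384
1548 = 4×384 + 12
384 = 32×12 + 0
gcd(243614040, 42462348) = 12.
Back-substituting:
12 = 1548 − 4·384
12 = −4·11220 + 29·1548
12 = 29·270828 − 700·11220
12 = −700·2177844 + 5629·270828
12 = 5629·8982204 − 23216·2177844
12 = −23216·11160048 + 28845·8982204
12 = 28845·31302300 − 80906·11160048
12 = −80906·42462348 + 109751·31302300
12 = 109751·243614040 − 629661·42462348
So 12 = (109751)·243614040 + (-629661)·42462348.

12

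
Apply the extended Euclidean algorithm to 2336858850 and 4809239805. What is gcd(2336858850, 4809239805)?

Repeated division:
4809239805 = 2×2336858850 + 135522105
2336858850 = 17×135522105 + 32983065
135522105 = 4×32983065 + 3589845
32983065 = 9×3589845 + 674460
3589845 = 5×674460 + 217545
674460 = 3×217545 + 21825
217545 = 9×21825 + 21120
21825 = 1×21120 + 705
21120 = 29×705 + 675
705 = 1×675 + 30
675 = 22×30 + 15
30 = 2×15 + 0
gcd(2336858850, 4809239805) = 15.
Express as a combination:
15 = 675 − 22·30
15 = −22·705 + 23·675
15 = 23·21120 − 689·705
15 = −689·21825 + 712·21120
15 = 712·217545 − 7097·21825
15 = −7097·674460 + 22003·217545
15 = 22003·3589845 − 117112·674460
15 = −117112·32983065 + 1076011·3589845
15 = 1076011·135522105 − 4421156·32983065
15 = −4421156·2336858850 + 76235663·135522105
15 = 76235663·4809239805 − 156892482·2336858850
So 15 = (76235663)·4809239805 + (-156892482)·2336858850.

15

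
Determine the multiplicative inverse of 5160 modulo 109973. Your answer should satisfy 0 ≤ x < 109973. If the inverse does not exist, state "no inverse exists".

13704

Extended Euclidean algorithm:
109973 = 21×5160 + 1613
5160 = 3×1613 + 321
1613 = 5×321 + 8
321 = 40×8 + 1
8 = 8×1 + 0
The gcd is 1. Working backward:
1 = 321 − 40·8
1 = −40·1613 + 201·321
1 = 201·5160 − 643·1613
1 = −643·109973 + 13704·5160
So 5160·13704 ≡ 1 (mod 109973).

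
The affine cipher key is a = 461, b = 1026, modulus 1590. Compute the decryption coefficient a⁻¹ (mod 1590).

1421

gcd(1590, 461) by repeated division:
1590 = 3·461 + 207
461 = 2·207 + 47
207 = 4·47 + 19
47 = 2·19 + 9
19 = 2·9 + 1
9 = 9·1 + 0
gcd = 1, so the inverse exists. Back-substitute:
1 = 19 − 2·9
1 = −2·47 + 5·19
1 = 5·207 − 22·47
1 = −22·461 + 49·207
1 = 49·1590 − 169·461
So 461·(-169) ≡ 1 (mod 1590), and -169 ≡ 1421 (mod 1590).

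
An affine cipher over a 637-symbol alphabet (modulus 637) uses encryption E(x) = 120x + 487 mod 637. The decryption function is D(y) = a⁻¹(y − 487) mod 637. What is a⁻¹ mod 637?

Apply the Euclidean algorithm to 637 and 120:
637 = 5·120 + 37
120 = 3·37 + 9
37 = 4·9 + 1
9 = 9·1 + 0
The gcd is 1. Working backward:
1 = 37 − 4·9
1 = −4·120 + 13·37
1 = 13·637 − 69·120
Thus 120·(-69) ≡ 1 (mod 637); reducing, -69 mod 637 = 568.

568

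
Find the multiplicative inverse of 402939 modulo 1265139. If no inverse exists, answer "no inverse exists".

no inverse exists

Compute gcd(402939, 1265139):
1265139 = 3×402939 + 56322
402939 = 7×56322 + 8685
56322 = 6×8685 + 4212
8685 = 2×4212 + 261
4212 = 16×261 + 36
261 = 7×36 + 9
36 = 4×9 + 0
gcd(402939, 1265139) = 9 ≠ 1, so 402939 has no multiplicative inverse modulo 1265139.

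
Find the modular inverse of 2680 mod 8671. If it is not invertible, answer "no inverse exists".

Apply the Euclidean algorithm to 8671 and 2680:
8671 = 3×2680 + 631
2680 = 4×631 + 156
631 = 4×156 + 7
156 = 22×7 + 2
7 = 3×2 + 1
2 = 2×1 + 0
gcd = 1, so the inverse exists. Back-substitute:
1 = 7 − 3·2
1 = −3·156 + 67·7
1 = 67·631 − 271·156
1 = −271·2680 + 1151·631
1 = 1151·8671 − 3724·2680
Thus 2680·(-3724) ≡ 1 (mod 8671); reducing, -3724 mod 8671 = 4947.

4947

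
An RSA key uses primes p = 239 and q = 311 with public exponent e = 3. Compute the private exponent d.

φ(n) = (p−1)(q−1) = 238·310 = 73780.
Need d with 3·d ≡ 1 (mod 73780). Apply the extended Euclidean algorithm:
73780 = 24593*3 + 1
3 = 3*1 + 0
Back-substitute:
1 = 73780 − 24593·3
So 3·(-24593) ≡ 1 (mod 73780), hence d ≡ -24593 ≡ 49187 (mod 73780).

49187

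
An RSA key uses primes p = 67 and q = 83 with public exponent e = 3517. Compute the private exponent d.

337

φ(n) = (p−1)(q−1) = 66·82 = 5412.
Need d with 3517·d ≡ 1 (mod 5412). Apply the extended Euclidean algorithm:
5412 = 1×3517 + 1895
3517 = 1×1895 + 1622
1895 = 1×1622 + 273
1622 = 5×273 + 257
273 = 1×257 + 16
257 = 16×16 + 1
16 = 16×1 + 0
Back-substitute:
1 = 257 − 16·16
1 = −16·273 + 17·257
1 = 17·1622 − 101·273
1 = −101·1895 + 118·1622
1 = 118·3517 − 219·1895
1 = −219·5412 + 337·3517
So 3517·337 ≡ 1 (mod 5412), hence d = 337.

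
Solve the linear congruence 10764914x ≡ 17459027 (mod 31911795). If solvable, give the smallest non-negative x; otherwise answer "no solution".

22474483

First find gcd(10764914, 31911795):
31911795 = 2×10764914 + 10381967
10764914 = 1×10381967 + 382947
10381967 = 27×382947 + 42398
382947 = 9×42398 + 1365
42398 = 31×1365 + 83
1365 = 16×83 + 37
83 = 2×37 + 9
37 = 4×9 + 1
9 = 9×1 + 0
gcd = 1, so a unique solution mod 31911795 exists.
Back-substitute for the Bézout coefficients:
1 = 37 − 4·9
1 = −4·83 + 9·37
1 = 9·1365 − 148·83
1 = −148·42398 + 4597·1365
1 = 4597·382947 − 41521·42398
1 = −41521·10381967 + 1125664·382947
1 = 1125664·10764914 − 1167185·10381967
1 = −1167185·31911795 + 3460034·10764914
So 10764914·(3460034) ≡ 1 (mod 31911795), giving 10764914⁻¹ ≡ 3460034.
x ≡ 10764914⁻¹·17459027 ≡ 3460034·17459027 ≡ 22474483 (mod 31911795).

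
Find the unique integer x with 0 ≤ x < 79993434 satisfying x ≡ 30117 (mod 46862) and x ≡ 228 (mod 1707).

Write x = 30117 + 46862·k. Then 46862·k ≡ 228 − 30117 ≡ 837 (mod 1707).
Need 46862⁻¹ mod 1707. Extended Euclid on (1707, 773):
1707 = 2*773 + 161
773 = 4*161 + 129
161 = 1*129 + 32
129 = 4*32 + 1
32 = 32*1 + 0
Back-substitute:
1 = 129 − 4·32
1 = −4·161 + 5·129
1 = 5·773 − 24·161
1 = −24·1707 + 53·773
46862⁻¹ ≡ 53 (mod 1707), so k ≡ 53·837 ≡ 1686 (mod 1707).
x = 30117 + 46862·1686 = 79039449.

79039449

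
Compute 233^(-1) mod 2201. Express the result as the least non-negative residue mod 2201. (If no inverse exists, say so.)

Extended Euclidean algorithm:
2201 = 9*233 + 104
233 = 2*104 + 25
104 = 4*25 + 4
25 = 6*4 + 1
4 = 4*1 + 0
Since gcd(233, 2201) = 1, back-substitute to write 1 as a combination:
1 = 25 − 6·4
1 = −6·104 + 25·25
1 = 25·233 − 56·104
1 = −56·2201 + 529·233
So 233·529 ≡ 1 (mod 2201).

529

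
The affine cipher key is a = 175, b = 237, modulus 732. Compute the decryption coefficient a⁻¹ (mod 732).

343

Extended Euclidean algorithm:
732 = 4×175 + 32
175 = 5×32 + 15
32 = 2×15 + 2
15 = 7×2 + 1
2 = 2×1 + 0
Since gcd(175, 732) = 1, back-substitute to write 1 as a combination:
1 = 15 − 7·2
1 = −7·32 + 15·15
1 = 15·175 − 82·32
1 = −82·732 + 343·175
So 175·343 ≡ 1 (mod 732).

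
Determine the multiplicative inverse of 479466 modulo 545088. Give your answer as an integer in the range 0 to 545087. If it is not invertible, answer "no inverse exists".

no inverse exists

Compute gcd(479466, 545088):
545088 = 1·479466 + 65622
479466 = 7·65622 + 20112
65622 = 3·20112 + 5286
20112 = 3·5286 + 4254
5286 = 1·4254 + 1032
4254 = 4·1032 + 126
1032 = 8·126 + 24
126 = 5·24 + 6
24 = 4·6 + 0
gcd(479466, 545088) = 6 ≠ 1, so 479466 has no multiplicative inverse modulo 545088.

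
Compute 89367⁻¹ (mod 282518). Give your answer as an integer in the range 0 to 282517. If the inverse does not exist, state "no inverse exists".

261021

Apply the Euclidean algorithm to 282518 and 89367:
282518 = 3×89367 + 14417
89367 = 6×14417 + 2865
14417 = 5×2865 + 92
2865 = 31×92 + 13
92 = 7×13 + 1
13 = 13×1 + 0
gcd = 1, so the inverse exists. Back-substitute:
1 = 92 − 7·13
1 = −7·2865 + 218·92
1 = 218·14417 − 1097·2865
1 = −1097·89367 + 6800·14417
1 = 6800·282518 − 21497·89367
Thus 89367·(-21497) ≡ 1 (mod 282518); reducing, -21497 mod 282518 = 261021.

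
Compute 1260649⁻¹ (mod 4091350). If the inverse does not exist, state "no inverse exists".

3435299

Extended Euclidean algorithm:
4091350 = 3·1260649 + 309403
1260649 = 4·309403 + 23037
309403 = 13·23037 + 9922
23037 = 2·9922 + 3193
9922 = 3·3193 + 343
3193 = 9·343 + 106
343 = 3·106 + 25
106 = 4·25 + 6
25 = 4·6 + 1
6 = 6·1 + 0
The gcd is 1. Working backward:
1 = 25 − 4·6
1 = −4·106 + 17·25
1 = 17·343 − 55·106
1 = −55·3193 + 512·343
1 = 512·9922 − 1591·3193
1 = −1591·23037 + 3694·9922
1 = 3694·309403 − 49613·23037
1 = −49613·1260649 + 202146·309403
1 = 202146·4091350 − 656051·1260649
Thus 1260649·(-656051) ≡ 1 (mod 4091350); reducing, -656051 mod 4091350 = 3435299.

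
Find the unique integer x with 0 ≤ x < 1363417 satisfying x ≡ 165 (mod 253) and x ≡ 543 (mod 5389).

81378

Write x = 165 + 253·k. Then 253·k ≡ 543 − 165 ≡ 378 (mod 5389).
Need 253⁻¹ mod 5389. Extended Euclid on (5389, 253):
5389 = 21×253 + 76
253 = 3×76 + 25
76 = 3×25 + 1
25 = 25×1 + 0
Back-substitute:
1 = 76 − 3·25
1 = −3·253 + 10·76
1 = 10·5389 − 213·253
253⁻¹ ≡ 5176 (mod 5389), so k ≡ 5176·378 ≡ 321 (mod 5389).
x = 165 + 253·321 = 81378.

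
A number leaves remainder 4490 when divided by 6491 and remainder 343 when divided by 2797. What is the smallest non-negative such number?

Write x = 4490 + 6491·k. Then 6491·k ≡ 343 − 4490 ≡ 1447 (mod 2797).
Need 6491⁻¹ mod 2797. Extended Euclid on (2797, 897):
2797 = 3×897 + 106
897 = 8×106 + 49
106 = 2×49 + 8
49 = 6×8 + 1
8 = 8×1 + 0
Back-substitute:
1 = 49 − 6·8
1 = −6·106 + 13·49
1 = 13·897 − 110·106
1 = −110·2797 + 343·897
6491⁻¹ ≡ 343 (mod 2797), so k ≡ 343·1447 ≡ 1252 (mod 2797).
x = 4490 + 6491·1252 = 8131222.

8131222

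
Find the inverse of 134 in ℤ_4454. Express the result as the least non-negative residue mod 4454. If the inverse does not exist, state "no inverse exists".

Compute gcd(134, 4454):
4454 = 33×134 + 32
134 = 4×32 + 6
32 = 5×6 + 2
6 = 3×2 + 0
Since gcd = 2 > 1, 134 is not a unit mod 4454.

no inverse exists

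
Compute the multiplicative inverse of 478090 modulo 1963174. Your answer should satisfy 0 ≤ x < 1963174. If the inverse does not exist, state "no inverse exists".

no inverse exists

Compute gcd(478090, 1963174):
1963174 = 4×478090 + 50814
478090 = 9×50814 + 20764
50814 = 2×20764 + 9286
20764 = 2×9286 + 2192
9286 = 4×2192 + 518
2192 = 4×518 + 120
518 = 4×120 + 38
120 = 3×38 + 6
38 = 6×6 + 2
6 = 3×2 + 0
Since gcd = 2 > 1, 478090 is not a unit mod 1963174.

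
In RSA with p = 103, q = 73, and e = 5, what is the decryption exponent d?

φ(n) = (p−1)(q−1) = 102·72 = 7344.
Need d with 5·d ≡ 1 (mod 7344). Apply the extended Euclidean algorithm:
7344 = 1468*5 + 4
5 = 1*4 + 1
4 = 4*1 + 0
Back-substitute:
1 = 5 − 4
1 = −7344 + 1469·5
So 5·1469 ≡ 1 (mod 7344), hence d = 1469.

1469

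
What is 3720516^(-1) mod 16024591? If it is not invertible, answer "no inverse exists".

15268150

gcd(16024591, 3720516) by repeated division:
16024591 = 4*3720516 + 1142527
3720516 = 3*1142527 + 292935
1142527 = 3*292935 + 263722
292935 = 1*263722 + 29213
263722 = 9*29213 + 805
29213 = 36*805 + 233
805 = 3*233 + 106
233 = 2*106 + 21
106 = 5*21 + 1
21 = 21*1 + 0
Since gcd(3720516, 16024591) = 1, back-substitute to write 1 as a combination:
1 = 106 − 5·21
1 = −5·233 + 11·106
1 = 11·805 − 38·233
1 = −38·29213 + 1379·805
1 = 1379·263722 − 12449·29213
1 = −12449·292935 + 13828·263722
1 = 13828·1142527 − 53933·292935
1 = −53933·3720516 + 175627·1142527
1 = 175627·16024591 − 756441·3720516
So 3720516·(-756441) ≡ 1 (mod 16024591), and -756441 ≡ 15268150 (mod 16024591).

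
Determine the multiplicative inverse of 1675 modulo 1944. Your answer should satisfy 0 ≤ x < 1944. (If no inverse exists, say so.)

1243

Apply the Euclidean algorithm to 1944 and 1675:
1944 = 1*1675 + 269
1675 = 6*269 + 61
269 = 4*61 + 25
61 = 2*25 + 11
25 = 2*11 + 3
11 = 3*3 + 2
3 = 1*2 + 1
2 = 2*1 + 0
The gcd is 1. Working backward:
1 = 3 − 2
1 = −11 + 4·3
1 = 4·25 − 9·11
1 = −9·61 + 22·25
1 = 22·269 − 97·61
1 = −97·1675 + 604·269
1 = 604·1944 − 701·1675
Hence 1675⁻¹ ≡ -701 ≡ 1243 (mod 1944).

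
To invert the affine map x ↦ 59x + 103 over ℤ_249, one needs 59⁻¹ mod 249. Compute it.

Extended Euclidean algorithm:
249 = 4×59 + 13
59 = 4×13 + 7
13 = 1×7 + 6
7 = 1×6 + 1
6 = 6×1 + 0
Since gcd(59, 249) = 1, back-substitute to write 1 as a combination:
1 = 7 − 6
1 = −13 + 2·7
1 = 2·59 − 9·13
1 = −9·249 + 38·59
So 59·38 ≡ 1 (mod 249).

38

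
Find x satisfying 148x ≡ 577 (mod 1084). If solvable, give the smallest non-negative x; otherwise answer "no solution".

no solution

gcd(148, 1084):
1084 = 7·148 + 48
148 = 3·48 + 4
48 = 12·4 + 0
gcd = 4, but 4 ∤ 577, so the congruence has no solution.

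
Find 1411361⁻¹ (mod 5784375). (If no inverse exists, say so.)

3995366

Run Euclid on (5784375, 1411361):
5784375 = 4·1411361 + 138931
1411361 = 10·138931 + 22051
138931 = 6·22051 + 6625
22051 = 3·6625 + 2176
6625 = 3·2176 + 97
2176 = 22·97 + 42
97 = 2·42 + 13
42 = 3·13 + 3
13 = 4·3 + 1
3 = 3·1 + 0
gcd = 1, so the inverse exists. Back-substitute:
1 = 13 − 4·3
1 = −4·42 + 13·13
1 = 13·97 − 30·42
1 = −30·2176 + 673·97
1 = 673·6625 − 2049·2176
1 = −2049·22051 + 6820·6625
1 = 6820·138931 − 42969·22051
1 = −42969·1411361 + 436510·138931
1 = 436510·5784375 − 1789009·1411361
Hence 1411361⁻¹ ≡ -1789009 ≡ 3995366 (mod 5784375).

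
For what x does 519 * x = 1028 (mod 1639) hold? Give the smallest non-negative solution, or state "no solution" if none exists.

First find gcd(519, 1639):
1639 = 3*519 + 82
519 = 6*82 + 27
82 = 3*27 + 1
27 = 27*1 + 0
gcd = 1, so a unique solution mod 1639 exists.
Back-substitute for the Bézout coefficients:
1 = 82 − 3·27
1 = −3·519 + 19·82
1 = 19·1639 − 60·519
So 519·(-60) ≡ 1 (mod 1639), giving 519⁻¹ ≡ 1579.
x ≡ 519⁻¹·1028 ≡ 1579·1028 ≡ 602 (mod 1639).

602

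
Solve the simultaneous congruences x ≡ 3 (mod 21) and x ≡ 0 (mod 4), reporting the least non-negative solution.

24

Write x = 3 + 21·k. Then 21·k ≡ 0 − 3 ≡ 1 (mod 4).
Need 21⁻¹ mod 4. Extended Euclid on (4, 1):
4 = 4·1 + 0
21⁻¹ ≡ 1 (mod 4), so k ≡ 1·1 ≡ 1 (mod 4).
x = 3 + 21·1 = 24.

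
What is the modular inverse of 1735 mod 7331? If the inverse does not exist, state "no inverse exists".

gcd(7331, 1735) by repeated division:
7331 = 4·1735 + 391
1735 = 4·391 + 171
391 = 2·171 + 49
171 = 3·49 + 24
49 = 2·24 + 1
24 = 24·1 + 0
gcd = 1, so the inverse exists. Back-substitute:
1 = 49 − 2·24
1 = −2·171 + 7·49
1 = 7·391 − 16·171
1 = −16·1735 + 71·391
1 = 71·7331 − 300·1735
Hence 1735⁻¹ ≡ -300 ≡ 7031 (mod 7331).

7031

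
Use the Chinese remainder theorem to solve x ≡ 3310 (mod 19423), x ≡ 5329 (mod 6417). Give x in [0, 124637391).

Write x = 3310 + 19423·k. Then 19423·k ≡ 5329 − 3310 ≡ 2019 (mod 6417).
Need 19423⁻¹ mod 6417. Extended Euclid on (6417, 172):
6417 = 37*172 + 53
172 = 3*53 + 13
53 = 4*13 + 1
13 = 13*1 + 0
Back-substitute:
1 = 53 − 4·13
1 = −4·172 + 13·53
1 = 13·6417 − 485·172
19423⁻¹ ≡ 5932 (mod 6417), so k ≡ 5932·2019 ≡ 2586 (mod 6417).
x = 3310 + 19423·2586 = 50231188.

50231188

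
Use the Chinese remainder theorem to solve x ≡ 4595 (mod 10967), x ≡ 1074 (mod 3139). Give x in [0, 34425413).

6398356

Write x = 4595 + 10967·k. Then 10967·k ≡ 1074 − 4595 ≡ 2757 (mod 3139).
Need 10967⁻¹ mod 3139. Extended Euclid on (3139, 1550):
3139 = 2*1550 + 39
1550 = 39*39 + 29
39 = 1*29 + 10
29 = 2*10 + 9
10 = 1*9 + 1
9 = 9*1 + 0
Back-substitute:
1 = 10 − 9
1 = −29 + 3·10
1 = 3·39 − 4·29
1 = −4·1550 + 159·39
1 = 159·3139 − 322·1550
10967⁻¹ ≡ 2817 (mod 3139), so k ≡ 2817·2757 ≡ 583 (mod 3139).
x = 4595 + 10967·583 = 6398356.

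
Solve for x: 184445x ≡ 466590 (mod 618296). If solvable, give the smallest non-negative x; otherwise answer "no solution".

First find gcd(184445, 618296):
618296 = 3·184445 + 64961
184445 = 2·64961 + 54523
64961 = 1·54523 + 10438
54523 = 5·10438 + 2333
10438 = 4·2333 + 1106
2333 = 2·1106 + 121
1106 = 9·121 + 17
121 = 7·17 + 2
17 = 8·2 + 1
2 = 2·1 + 0
gcd = 1, so a unique solution mod 618296 exists.
Back-substitute for the Bézout coefficients:
1 = 17 − 8·2
1 = −8·121 + 57·17
1 = 57·1106 − 521·121
1 = −521·2333 + 1099·1106
1 = 1099·10438 − 4917·2333
1 = −4917·54523 + 25684·10438
1 = 25684·64961 − 30601·54523
1 = −30601·184445 + 86886·64961
1 = 86886·618296 − 291259·184445
So 184445·(-291259) ≡ 1 (mod 618296), giving 184445⁻¹ ≡ 327037.
x ≡ 184445⁻¹·466590 ≡ 327037·466590 ≡ 450806 (mod 618296).

450806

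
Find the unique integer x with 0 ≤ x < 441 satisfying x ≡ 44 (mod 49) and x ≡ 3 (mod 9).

93

Write x = 44 + 49·k. Then 49·k ≡ 3 − 44 ≡ 4 (mod 9).
Need 49⁻¹ mod 9. Extended Euclid on (9, 4):
9 = 2·4 + 1
4 = 4·1 + 0
Back-substitute:
1 = 9 − 2·4
49⁻¹ ≡ 7 (mod 9), so k ≡ 7·4 ≡ 1 (mod 9).
x = 44 + 49·1 = 93.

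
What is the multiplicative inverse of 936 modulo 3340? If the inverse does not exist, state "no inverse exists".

Euclidean algorithm on 3340, 936:
3340 = 3×936 + 532
936 = 1×532 + 404
532 = 1×404 + 128
404 = 3×128 + 20
128 = 6×20 + 8
20 = 2×8 + 4
8 = 2×4 + 0
The gcd is 4, not 1, hence no inverse exists.

no inverse exists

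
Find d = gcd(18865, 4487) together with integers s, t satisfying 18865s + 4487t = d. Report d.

7

Euclidean algorithm:
18865 = 4·4487 + 917
4487 = 4·917 + 819
917 = 1·819 + 98
819 = 8·98 + 35
98 = 2·35 + 28
35 = 1·28 + 7
28 = 4·7 + 0
gcd(18865, 4487) = 7.
Back-substituting:
7 = 35 − 28
7 = −98 + 3·35
7 = 3·819 − 25·98
7 = −25·917 + 28·819
7 = 28·4487 − 137·917
7 = −137·18865 + 576·4487
So 7 = (-137)·18865 + (576)·4487.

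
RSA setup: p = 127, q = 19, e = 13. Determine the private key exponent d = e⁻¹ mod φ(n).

349

φ(n) = (p−1)(q−1) = 126·18 = 2268.
Need d with 13·d ≡ 1 (mod 2268). Apply the extended Euclidean algorithm:
2268 = 174×13 + 6
13 = 2×6 + 1
6 = 6×1 + 0
Back-substitute:
1 = 13 − 2·6
1 = −2·2268 + 349·13
So 13·349 ≡ 1 (mod 2268), hence d = 349.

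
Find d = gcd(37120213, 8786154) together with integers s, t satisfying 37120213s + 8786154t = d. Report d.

Euclidean algorithm:
37120213 = 4*8786154 + 1975597
8786154 = 4*1975597 + 883766
1975597 = 2*883766 + 208065
883766 = 4*208065 + 51506
208065 = 4*51506 + 2041
51506 = 25*2041 + 481
2041 = 4*481 + 117
481 = 4*117 + 13
117 = 9*13 + 0
gcd(37120213, 8786154) = 13.
Express as a combination:
13 = 481 − 4·117
13 = −4·2041 + 17·481
13 = 17·51506 − 429·2041
13 = −429·208065 + 1733·51506
13 = 1733·883766 − 7361·208065
13 = −7361·1975597 + 16455·883766
13 = 16455·8786154 − 73181·1975597
13 = −73181·37120213 + 309179·8786154
So 13 = (-73181)·37120213 + (309179)·8786154.

13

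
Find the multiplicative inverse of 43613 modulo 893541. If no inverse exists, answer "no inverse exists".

Extended Euclidean algorithm:
893541 = 20×43613 + 21281
43613 = 2×21281 + 1051
21281 = 20×1051 + 261
1051 = 4×261 + 7
261 = 37×7 + 2
7 = 3×2 + 1
2 = 2×1 + 0
The gcd is 1. Working backward:
1 = 7 − 3·2
1 = −3·261 + 112·7
1 = 112·1051 − 451·261
1 = −451·21281 + 9132·1051
1 = 9132·43613 − 18715·21281
1 = −18715·893541 + 383432·43613
So 43613·383432 ≡ 1 (mod 893541).

383432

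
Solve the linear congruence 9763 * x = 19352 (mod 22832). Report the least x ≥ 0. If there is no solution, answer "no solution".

First find gcd(9763, 22832):
22832 = 2·9763 + 3306
9763 = 2·3306 + 3151
3306 = 1·3151 + 155
3151 = 20·155 + 51
155 = 3·51 + 2
51 = 25·2 + 1
2 = 2·1 + 0
gcd = 1, so a unique solution mod 22832 exists.
Back-substitute for the Bézout coefficients:
1 = 51 − 25·2
1 = −25·155 + 76·51
1 = 76·3151 − 1545·155
1 = −1545·3306 + 1621·3151
1 = 1621·9763 − 4787·3306
1 = −4787·22832 + 11195·9763
So 9763·(11195) ≡ 1 (mod 22832), giving 9763⁻¹ ≡ 11195.
x ≡ 9763⁻¹·19352 ≡ 11195·19352 ≡ 15624 (mod 22832).

15624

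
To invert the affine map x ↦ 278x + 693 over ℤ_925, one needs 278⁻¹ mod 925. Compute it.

Run Euclid on (925, 278):
925 = 3×278 + 91
278 = 3×91 + 5
91 = 18×5 + 1
5 = 5×1 + 0
Since gcd(278, 925) = 1, back-substitute to write 1 as a combination:
1 = 91 − 18·5
1 = −18·278 + 55·91
1 = 55·925 − 183·278
Hence 278⁻¹ ≡ -183 ≡ 742 (mod 925).

742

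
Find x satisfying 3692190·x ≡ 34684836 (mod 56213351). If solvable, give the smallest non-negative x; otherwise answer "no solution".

14775717

First find gcd(3692190, 56213351):
56213351 = 15·3692190 + 830501
3692190 = 4·830501 + 370186
830501 = 2·370186 + 90129
370186 = 4·90129 + 9670
90129 = 9·9670 + 3099
9670 = 3·3099 + 373
3099 = 8·373 + 115
373 = 3·115 + 28
115 = 4·28 + 3
28 = 9·3 + 1
3 = 3·1 + 0
gcd = 1, so a unique solution mod 56213351 exists.
Back-substitute for the Bézout coefficients:
1 = 28 − 9·3
1 = −9·115 + 37·28
1 = 37·373 − 120·115
1 = −120·3099 + 997·373
1 = 997·9670 − 3111·3099
1 = −3111·90129 + 28996·9670
1 = 28996·370186 − 119095·90129
1 = −119095·830501 + 267186·370186
1 = 267186·3692190 − 1187839·830501
1 = −1187839·56213351 + 18084771·3692190
So 3692190·(18084771) ≡ 1 (mod 56213351), giving 3692190⁻¹ ≡ 18084771.
x ≡ 3692190⁻¹·34684836 ≡ 18084771·34684836 ≡ 14775717 (mod 56213351).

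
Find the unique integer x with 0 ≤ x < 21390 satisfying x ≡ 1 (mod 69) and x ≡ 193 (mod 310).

Write x = 1 + 69·k. Then 69·k ≡ 193 − 1 ≡ 192 (mod 310).
Need 69⁻¹ mod 310. Extended Euclid on (310, 69):
310 = 4·69 + 34
69 = 2·34 + 1
34 = 34·1 + 0
Back-substitute:
1 = 69 − 2·34
1 = −2·310 + 9·69
69⁻¹ ≡ 9 (mod 310), so k ≡ 9·192 ≡ 178 (mod 310).
x = 1 + 69·178 = 12283.

12283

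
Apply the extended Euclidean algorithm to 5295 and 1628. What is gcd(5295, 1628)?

Euclidean algorithm:
5295 = 3*1628 + 411
1628 = 3*411 + 395
411 = 1*395 + 16
395 = 24*16 + 11
16 = 1*11 + 5
11 = 2*5 + 1
5 = 5*1 + 0
gcd(5295, 1628) = 1.
Working backward:
1 = 11 − 2·5
1 = −2·16 + 3·11
1 = 3·395 − 74·16
1 = −74·411 + 77·395
1 = 77·1628 − 305·411
1 = −305·5295 + 992·1628
So 1 = (-305)·5295 + (992)·1628.

1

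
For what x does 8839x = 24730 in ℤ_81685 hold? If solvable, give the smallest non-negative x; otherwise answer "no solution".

68260

First find gcd(8839, 81685):
81685 = 9*8839 + 2134
8839 = 4*2134 + 303
2134 = 7*303 + 13
303 = 23*13 + 4
13 = 3*4 + 1
4 = 4*1 + 0
gcd = 1, so a unique solution mod 81685 exists.
Back-substitute for the Bézout coefficients:
1 = 13 − 3·4
1 = −3·303 + 70·13
1 = 70·2134 − 493·303
1 = −493·8839 + 2042·2134
1 = 2042·81685 − 18871·8839
So 8839·(-18871) ≡ 1 (mod 81685), giving 8839⁻¹ ≡ 62814.
x ≡ 8839⁻¹·24730 ≡ 62814·24730 ≡ 68260 (mod 81685).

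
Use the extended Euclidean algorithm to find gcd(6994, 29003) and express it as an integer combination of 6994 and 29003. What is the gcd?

Repeated division:
29003 = 4*6994 + 1027
6994 = 6*1027 + 832
1027 = 1*832 + 195
832 = 4*195 + 52
195 = 3*52 + 39
52 = 1*39 + 13
39 = 3*13 + 0
gcd(6994, 29003) = 13.
Express as a combination:
13 = 52 − 39
13 = −195 + 4·52
13 = 4·832 − 17·195
13 = −17·1027 + 21·832
13 = 21·6994 − 143·1027
13 = −143·29003 + 593·6994
So 13 = (-143)·29003 + (593)·6994.

13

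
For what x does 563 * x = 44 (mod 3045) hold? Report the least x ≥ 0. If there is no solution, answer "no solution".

2488

First find gcd(563, 3045):
3045 = 5·563 + 230
563 = 2·230 + 103
230 = 2·103 + 24
103 = 4·24 + 7
24 = 3·7 + 3
7 = 2·3 + 1
3 = 3·1 + 0
gcd = 1, so a unique solution mod 3045 exists.
Back-substitute for the Bézout coefficients:
1 = 7 − 2·3
1 = −2·24 + 7·7
1 = 7·103 − 30·24
1 = −30·230 + 67·103
1 = 67·563 − 164·230
1 = −164·3045 + 887·563
So 563·(887) ≡ 1 (mod 3045), giving 563⁻¹ ≡ 887.
x ≡ 563⁻¹·44 ≡ 887·44 ≡ 2488 (mod 3045).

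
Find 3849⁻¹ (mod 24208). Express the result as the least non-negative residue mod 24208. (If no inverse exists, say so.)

10409

Extended Euclidean algorithm:
24208 = 6*3849 + 1114
3849 = 3*1114 + 507
1114 = 2*507 + 100
507 = 5*100 + 7
100 = 14*7 + 2
7 = 3*2 + 1
2 = 2*1 + 0
Since gcd(3849, 24208) = 1, back-substitute to write 1 as a combination:
1 = 7 − 3·2
1 = −3·100 + 43·7
1 = 43·507 − 218·100
1 = −218·1114 + 479·507
1 = 479·3849 − 1655·1114
1 = −1655·24208 + 10409·3849
So 3849·10409 ≡ 1 (mod 24208).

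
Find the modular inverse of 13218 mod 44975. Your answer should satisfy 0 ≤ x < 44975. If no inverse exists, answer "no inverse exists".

Apply the Euclidean algorithm to 44975 and 13218:
44975 = 3×13218 + 5321
13218 = 2×5321 + 2576
5321 = 2×2576 + 169
2576 = 15×169 + 41
169 = 4×41 + 5
41 = 8×5 + 1
5 = 5×1 + 0
gcd = 1, so the inverse exists. Back-substitute:
1 = 41 − 8·5
1 = −8·169 + 33·41
1 = 33·2576 − 503·169
1 = −503·5321 + 1039·2576
1 = 1039·13218 − 2581·5321
1 = −2581·44975 + 8782·13218
So 13218·8782 ≡ 1 (mod 44975).

8782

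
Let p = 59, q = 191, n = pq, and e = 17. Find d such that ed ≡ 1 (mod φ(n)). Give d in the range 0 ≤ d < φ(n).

φ(n) = (p−1)(q−1) = 58·190 = 11020.
Need d with 17·d ≡ 1 (mod 11020). Apply the extended Euclidean algorithm:
11020 = 648·17 + 4
17 = 4·4 + 1
4 = 4·1 + 0
Back-substitute:
1 = 17 − 4·4
1 = −4·11020 + 2593·17
So 17·2593 ≡ 1 (mod 11020), hence d = 2593.

2593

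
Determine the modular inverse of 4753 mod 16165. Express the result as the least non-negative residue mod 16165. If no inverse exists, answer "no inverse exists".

3367

Apply the Euclidean algorithm to 16165 and 4753:
16165 = 3*4753 + 1906
4753 = 2*1906 + 941
1906 = 2*941 + 24
941 = 39*24 + 5
24 = 4*5 + 4
5 = 1*4 + 1
4 = 4*1 + 0
gcd = 1, so the inverse exists. Back-substitute:
1 = 5 − 4
1 = −24 + 5·5
1 = 5·941 − 196·24
1 = −196·1906 + 397·941
1 = 397·4753 − 990·1906
1 = −990·16165 + 3367·4753
So 4753·3367 ≡ 1 (mod 16165).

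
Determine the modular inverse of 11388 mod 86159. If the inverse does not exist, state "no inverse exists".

Run Euclid on (86159, 11388):
86159 = 7×11388 + 6443
11388 = 1×6443 + 4945
6443 = 1×4945 + 1498
4945 = 3×1498 + 451
1498 = 3×451 + 145
451 = 3×145 + 16
145 = 9×16 + 1
16 = 16×1 + 0
gcd = 1, so the inverse exists. Back-substitute:
1 = 145 − 9·16
1 = −9·451 + 28·145
1 = 28·1498 − 93·451
1 = −93·4945 + 307·1498
1 = 307·6443 − 400·4945
1 = −400·11388 + 707·6443
1 = 707·86159 − 5349·11388
So 11388·(-5349) ≡ 1 (mod 86159), and -5349 ≡ 80810 (mod 86159).

80810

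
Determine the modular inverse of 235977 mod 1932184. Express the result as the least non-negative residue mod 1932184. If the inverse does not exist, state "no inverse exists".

gcd(1932184, 235977) by repeated division:
1932184 = 8·235977 + 44368
235977 = 5·44368 + 14137
44368 = 3·14137 + 1957
14137 = 7·1957 + 438
1957 = 4·438 + 205
438 = 2·205 + 28
205 = 7·28 + 9
28 = 3·9 + 1
9 = 9·1 + 0
Since gcd(235977, 1932184) = 1, back-substitute to write 1 as a combination:
1 = 28 − 3·9
1 = −3·205 + 22·28
1 = 22·438 − 47·205
1 = −47·1957 + 210·438
1 = 210·14137 − 1517·1957
1 = −1517·44368 + 4761·14137
1 = 4761·235977 − 25322·44368
1 = −25322·1932184 + 207337·235977
So 235977·207337 ≡ 1 (mod 1932184).

207337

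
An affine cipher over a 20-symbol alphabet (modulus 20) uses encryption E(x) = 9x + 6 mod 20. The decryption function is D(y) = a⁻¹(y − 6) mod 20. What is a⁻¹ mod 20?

9

Apply the Euclidean algorithm to 20 and 9:
20 = 2·9 + 2
9 = 4·2 + 1
2 = 2·1 + 0
Since gcd(9, 20) = 1, back-substitute to write 1 as a combination:
1 = 9 − 4·2
1 = −4·20 + 9·9
So 9·9 ≡ 1 (mod 20).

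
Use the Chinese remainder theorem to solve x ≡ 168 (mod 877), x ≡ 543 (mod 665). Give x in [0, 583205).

Write x = 168 + 877·k. Then 877·k ≡ 543 − 168 ≡ 375 (mod 665).
Need 877⁻¹ mod 665. Extended Euclid on (665, 212):
665 = 3×212 + 29
212 = 7×29 + 9
29 = 3×9 + 2
9 = 4×2 + 1
2 = 2×1 + 0
Back-substitute:
1 = 9 − 4·2
1 = −4·29 + 13·9
1 = 13·212 − 95·29
1 = −95·665 + 298·212
877⁻¹ ≡ 298 (mod 665), so k ≡ 298·375 ≡ 30 (mod 665).
x = 168 + 877·30 = 26478.

26478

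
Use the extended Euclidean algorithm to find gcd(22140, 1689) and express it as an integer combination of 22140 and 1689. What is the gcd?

Repeated division:
22140 = 13·1689 + 183
1689 = 9·183 + 42
183 = 4·42 + 15
42 = 2·15 + 12
15 = 1·12 + 3
12 = 4·3 + 0
gcd(22140, 1689) = 3.
Working backward:
3 = 15 − 12
3 = −42 + 3·15
3 = 3·183 − 13·42
3 = −13·1689 + 120·183
3 = 120·22140 − 1573·1689
So 3 = (120)·22140 + (-1573)·1689.

3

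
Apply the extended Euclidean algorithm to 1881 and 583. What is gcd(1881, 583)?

Euclidean algorithm:
1881 = 3*583 + 132
583 = 4*132 + 55
132 = 2*55 + 22
55 = 2*22 + 11
22 = 2*11 + 0
gcd(1881, 583) = 11.
Back-substituting:
11 = 55 − 2·22
11 = −2·132 + 5·55
11 = 5·583 − 22·132
11 = −22·1881 + 71·583
So 11 = (-22)·1881 + (71)·583.

11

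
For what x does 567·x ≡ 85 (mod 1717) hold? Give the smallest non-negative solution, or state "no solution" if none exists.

First find gcd(567, 1717):
1717 = 3×567 + 16
567 = 35×16 + 7
16 = 2×7 + 2
7 = 3×2 + 1
2 = 2×1 + 0
gcd = 1, so a unique solution mod 1717 exists.
Back-substitute for the Bézout coefficients:
1 = 7 − 3·2
1 = −3·16 + 7·7
1 = 7·567 − 248·16
1 = −248·1717 + 751·567
So 567·(751) ≡ 1 (mod 1717), giving 567⁻¹ ≡ 751.
x ≡ 567⁻¹·85 ≡ 751·85 ≡ 306 (mod 1717).

306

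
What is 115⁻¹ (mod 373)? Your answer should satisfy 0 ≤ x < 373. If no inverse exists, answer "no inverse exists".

Extended Euclidean algorithm:
373 = 3×115 + 28
115 = 4×28 + 3
28 = 9×3 + 1
3 = 3×1 + 0
gcd = 1, so the inverse exists. Back-substitute:
1 = 28 − 9·3
1 = −9·115 + 37·28
1 = 37·373 − 120·115
Hence 115⁻¹ ≡ -120 ≡ 253 (mod 373).

253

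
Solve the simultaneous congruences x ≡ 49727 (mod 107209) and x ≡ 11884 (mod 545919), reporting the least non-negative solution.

Write x = 49727 + 107209·k. Then 107209·k ≡ 11884 − 49727 ≡ 508076 (mod 545919).
Need 107209⁻¹ mod 545919. Extended Euclid on (545919, 107209):
545919 = 5*107209 + 9874
107209 = 10*9874 + 8469
9874 = 1*8469 + 1405
8469 = 6*1405 + 39
1405 = 36*39 + 1
39 = 39*1 + 0
Back-substitute:
1 = 1405 − 36·39
1 = −36·8469 + 217·1405
1 = 217·9874 − 253·8469
1 = −253·107209 + 2747·9874
1 = 2747·545919 − 13988·107209
107209⁻¹ ≡ 531931 (mod 545919), so k ≡ 531931·508076 ≡ 352373 (mod 545919).
x = 49727 + 107209·352373 = 37777606684.

37777606684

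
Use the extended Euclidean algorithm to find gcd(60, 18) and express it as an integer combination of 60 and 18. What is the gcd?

6

Euclidean algorithm:
60 = 3×18 + 6
18 = 3×6 + 0
gcd(60, 18) = 6.
Working backward:
6 = 60 − 3·18
So 6 = (1)·60 + (-3)·18.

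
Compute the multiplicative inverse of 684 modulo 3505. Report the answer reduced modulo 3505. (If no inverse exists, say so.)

Run Euclid on (3505, 684):
3505 = 5*684 + 85
684 = 8*85 + 4
85 = 21*4 + 1
4 = 4*1 + 0
The gcd is 1. Working backward:
1 = 85 − 21·4
1 = −21·684 + 169·85
1 = 169·3505 − 866·684
Thus 684·(-866) ≡ 1 (mod 3505); reducing, -866 mod 3505 = 2639.

2639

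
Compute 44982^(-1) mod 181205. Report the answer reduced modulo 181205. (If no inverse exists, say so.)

Apply the Euclidean algorithm to 181205 and 44982:
181205 = 4·44982 + 1277
44982 = 35·1277 + 287
1277 = 4·287 + 129
287 = 2·129 + 29
129 = 4·29 + 13
29 = 2·13 + 3
13 = 4·3 + 1
3 = 3·1 + 0
gcd = 1, so the inverse exists. Back-substitute:
1 = 13 − 4·3
1 = −4·29 + 9·13
1 = 9·129 − 40·29
1 = −40·287 + 89·129
1 = 89·1277 − 396·287
1 = −396·44982 + 13949·1277
1 = 13949·181205 − 56192·44982
Thus 44982·(-56192) ≡ 1 (mod 181205); reducing, -56192 mod 181205 = 125013.

125013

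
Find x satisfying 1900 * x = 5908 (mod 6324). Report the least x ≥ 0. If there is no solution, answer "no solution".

529

First find gcd(1900, 6324):
6324 = 3·1900 + 624
1900 = 3·624 + 28
624 = 22·28 + 8
28 = 3·8 + 4
8 = 2·4 + 0
gcd = 4 and 4 | 5908, so solutions exist. Divide through by 4: 475x ≡ 1477 (mod 1581).
Now find 475⁻¹ mod 1581:
1581 = 3×475 + 156
475 = 3×156 + 7
156 = 22×7 + 2
7 = 3×2 + 1
2 = 2×1 + 0
Back-substitute:
1 = 7 − 3·2
1 = −3·156 + 67·7
1 = 67·475 − 204·156
1 = −204·1581 + 679·475
So 475⁻¹ ≡ 679 (mod 1581).
Then x ≡ 679·1477 ≡ 529 (mod 1581); the smallest non-negative solution is x = 529.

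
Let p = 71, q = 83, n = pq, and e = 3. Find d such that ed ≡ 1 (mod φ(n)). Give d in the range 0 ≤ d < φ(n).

3827

φ(n) = (p−1)(q−1) = 70·82 = 5740.
Need d with 3·d ≡ 1 (mod 5740). Apply the extended Euclidean algorithm:
5740 = 1913×3 + 1
3 = 3×1 + 0
Back-substitute:
1 = 5740 − 1913·3
So 3·(-1913) ≡ 1 (mod 5740), hence d ≡ -1913 ≡ 3827 (mod 5740).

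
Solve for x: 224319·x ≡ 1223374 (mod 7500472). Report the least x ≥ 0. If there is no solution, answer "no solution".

First find gcd(224319, 7500472):
7500472 = 33·224319 + 97945
224319 = 2·97945 + 28429
97945 = 3·28429 + 12658
28429 = 2·12658 + 3113
12658 = 4·3113 + 206
3113 = 15·206 + 23
206 = 8·23 + 22
23 = 1·22 + 1
22 = 22·1 + 0
gcd = 1, so a unique solution mod 7500472 exists.
Back-substitute for the Bézout coefficients:
1 = 23 − 22
1 = −206 + 9·23
1 = 9·3113 − 136·206
1 = −136·12658 + 553·3113
1 = 553·28429 − 1242·12658
1 = −1242·97945 + 4279·28429
1 = 4279·224319 − 9800·97945
1 = −9800·7500472 + 327679·224319
So 224319·(327679) ≡ 1 (mod 7500472), giving 224319⁻¹ ≡ 327679.
x ≡ 224319⁻¹·1223374 ≡ 327679·1223374 ≡ 3742434 (mod 7500472).

3742434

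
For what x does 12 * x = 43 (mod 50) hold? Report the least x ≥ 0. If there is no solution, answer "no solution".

gcd(12, 50):
50 = 4·12 + 2
12 = 6·2 + 0
gcd = 2, but 2 ∤ 43, so the congruence has no solution.

no solution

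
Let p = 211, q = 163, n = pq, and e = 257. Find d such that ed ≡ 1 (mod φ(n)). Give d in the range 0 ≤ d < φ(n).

φ(n) = (p−1)(q−1) = 210·162 = 34020.
Need d with 257·d ≡ 1 (mod 34020). Apply the extended Euclidean algorithm:
34020 = 132*257 + 96
257 = 2*96 + 65
96 = 1*65 + 31
65 = 2*31 + 3
31 = 10*3 + 1
3 = 3*1 + 0
Back-substitute:
1 = 31 − 10·3
1 = −10·65 + 21·31
1 = 21·96 − 31·65
1 = −31·257 + 83·96
1 = 83·34020 − 10987·257
So 257·(-10987) ≡ 1 (mod 34020), hence d ≡ -10987 ≡ 23033 (mod 34020).

23033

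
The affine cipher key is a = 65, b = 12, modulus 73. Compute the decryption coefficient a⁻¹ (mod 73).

9

Run Euclid on (73, 65):
73 = 1*65 + 8
65 = 8*8 + 1
8 = 8*1 + 0
Since gcd(65, 73) = 1, back-substitute to write 1 as a combination:
1 = 65 − 8·8
1 = −8·73 + 9·65
So 65·9 ≡ 1 (mod 73).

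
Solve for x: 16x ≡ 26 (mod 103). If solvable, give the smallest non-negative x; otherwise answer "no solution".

66

First find gcd(16, 103):
103 = 6·16 + 7
16 = 2·7 + 2
7 = 3·2 + 1
2 = 2·1 + 0
gcd = 1, so a unique solution mod 103 exists.
Back-substitute for the Bézout coefficients:
1 = 7 − 3·2
1 = −3·16 + 7·7
1 = 7·103 − 45·16
So 16·(-45) ≡ 1 (mod 103), giving 16⁻¹ ≡ 58.
x ≡ 16⁻¹·26 ≡ 58·26 ≡ 66 (mod 103).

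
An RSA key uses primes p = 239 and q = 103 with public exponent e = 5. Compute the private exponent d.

φ(n) = (p−1)(q−1) = 238·102 = 24276.
Need d with 5·d ≡ 1 (mod 24276). Apply the extended Euclidean algorithm:
24276 = 4855*5 + 1
5 = 5*1 + 0
Back-substitute:
1 = 24276 − 4855·5
So 5·(-4855) ≡ 1 (mod 24276), hence d ≡ -4855 ≡ 19421 (mod 24276).

19421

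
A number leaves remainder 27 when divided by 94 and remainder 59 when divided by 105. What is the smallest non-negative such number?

Write x = 27 + 94·k. Then 94·k ≡ 59 − 27 ≡ 32 (mod 105).
Need 94⁻¹ mod 105. Extended Euclid on (105, 94):
105 = 1*94 + 11
94 = 8*11 + 6
11 = 1*6 + 5
6 = 1*5 + 1
5 = 5*1 + 0
Back-substitute:
1 = 6 − 5
1 = −11 + 2·6
1 = 2·94 − 17·11
1 = −17·105 + 19·94
94⁻¹ ≡ 19 (mod 105), so k ≡ 19·32 ≡ 83 (mod 105).
x = 27 + 94·83 = 7829.

7829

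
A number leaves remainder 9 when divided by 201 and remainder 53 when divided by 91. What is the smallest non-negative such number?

11064

Write x = 9 + 201·k. Then 201·k ≡ 53 − 9 ≡ 44 (mod 91).
Need 201⁻¹ mod 91. Extended Euclid on (91, 19):
91 = 4×19 + 15
19 = 1×15 + 4
15 = 3×4 + 3
4 = 1×3 + 1
3 = 3×1 + 0
Back-substitute:
1 = 4 − 3
1 = −15 + 4·4
1 = 4·19 − 5·15
1 = −5·91 + 24·19
201⁻¹ ≡ 24 (mod 91), so k ≡ 24·44 ≡ 55 (mod 91).
x = 9 + 201·55 = 11064.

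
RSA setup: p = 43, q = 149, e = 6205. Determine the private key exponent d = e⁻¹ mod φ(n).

565

φ(n) = (p−1)(q−1) = 42·148 = 6216.
Need d with 6205·d ≡ 1 (mod 6216). Apply the extended Euclidean algorithm:
6216 = 1*6205 + 11
6205 = 564*11 + 1
11 = 11*1 + 0
Back-substitute:
1 = 6205 − 564·11
1 = −564·6216 + 565·6205
So 6205·565 ≡ 1 (mod 6216), hence d = 565.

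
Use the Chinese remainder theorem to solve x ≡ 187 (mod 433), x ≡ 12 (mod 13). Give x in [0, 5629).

2352

Write x = 187 + 433·k. Then 433·k ≡ 12 − 187 ≡ 7 (mod 13).
Need 433⁻¹ mod 13. Extended Euclid on (13, 4):
13 = 3×4 + 1
4 = 4×1 + 0
Back-substitute:
1 = 13 − 3·4
433⁻¹ ≡ 10 (mod 13), so k ≡ 10·7 ≡ 5 (mod 13).
x = 187 + 433·5 = 2352.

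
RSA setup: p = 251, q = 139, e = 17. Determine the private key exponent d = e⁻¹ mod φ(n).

φ(n) = (p−1)(q−1) = 250·138 = 34500.
Need d with 17·d ≡ 1 (mod 34500). Apply the extended Euclidean algorithm:
34500 = 2029*17 + 7
17 = 2*7 + 3
7 = 2*3 + 1
3 = 3*1 + 0
Back-substitute:
1 = 7 − 2·3
1 = −2·17 + 5·7
1 = 5·34500 − 10147·17
So 17·(-10147) ≡ 1 (mod 34500), hence d ≡ -10147 ≡ 24353 (mod 34500).

24353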